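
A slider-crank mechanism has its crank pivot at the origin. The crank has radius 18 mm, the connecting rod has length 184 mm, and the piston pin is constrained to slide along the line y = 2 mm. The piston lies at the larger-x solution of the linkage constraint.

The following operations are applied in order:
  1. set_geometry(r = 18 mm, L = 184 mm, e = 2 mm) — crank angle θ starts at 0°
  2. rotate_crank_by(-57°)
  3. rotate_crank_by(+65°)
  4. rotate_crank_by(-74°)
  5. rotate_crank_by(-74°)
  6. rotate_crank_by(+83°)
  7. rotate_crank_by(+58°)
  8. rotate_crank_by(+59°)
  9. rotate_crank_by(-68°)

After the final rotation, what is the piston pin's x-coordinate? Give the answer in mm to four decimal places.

201.7697

set_geometry: r = 18 mm, L = 184 mm, e = 2 mm; θ ← 0°
rotate_crank_by(-57°): θ ← 0° -57° = -57°
rotate_crank_by(+65°): θ ← -57° +65° = 8°
rotate_crank_by(-74°): θ ← 8° -74° = -66°
rotate_crank_by(-74°): θ ← -66° -74° = -140°
rotate_crank_by(+83°): θ ← -140° +83° = -57°
rotate_crank_by(+58°): θ ← -57° +58° = 1°
rotate_crank_by(+59°): θ ← 1° +59° = 60°
rotate_crank_by(-68°): θ ← 60° -68° = -8°
crank pin P = (r cos θ, r sin θ) = (17.824825, -2.505116)
h = r sin θ − e = -2.505116 − 2 = -4.505116
x = r cos θ + √(L² − h²) = 17.824825 + √(33856.0 − 20.2961) = 17.824825 + 183.944839 = 201.769665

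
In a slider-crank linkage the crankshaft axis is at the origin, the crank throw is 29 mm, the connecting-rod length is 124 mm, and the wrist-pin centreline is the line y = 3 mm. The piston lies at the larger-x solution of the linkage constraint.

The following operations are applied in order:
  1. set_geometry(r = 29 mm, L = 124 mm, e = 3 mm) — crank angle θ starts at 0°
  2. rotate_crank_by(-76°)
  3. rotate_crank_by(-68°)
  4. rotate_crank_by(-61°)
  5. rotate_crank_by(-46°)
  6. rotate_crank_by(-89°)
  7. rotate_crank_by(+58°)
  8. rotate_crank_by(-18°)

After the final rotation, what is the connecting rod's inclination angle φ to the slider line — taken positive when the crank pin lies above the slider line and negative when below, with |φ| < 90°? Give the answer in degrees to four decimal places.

10.2734

set_geometry: r = 29 mm, L = 124 mm, e = 3 mm; θ ← 0°
rotate_crank_by(-76°): θ ← 0° -76° = -76°
rotate_crank_by(-68°): θ ← -76° -68° = -144°
rotate_crank_by(-61°): θ ← -144° -61° = -205°
rotate_crank_by(-46°): θ ← -205° -46° = -251°
rotate_crank_by(-89°): θ ← -251° -89° = -340°
rotate_crank_by(+58°): θ ← -340° +58° = -282°
rotate_crank_by(-18°): θ ← -282° -18° = -300°
crank pin P = (r cos θ, r sin θ) = (14.500000, 25.114737)
h = r sin θ − e = 25.114737 − 3 = 22.114737
sin φ = h / L = 22.114737 / 124 = 0.17834465
φ = arcsin(0.17834465) = 10.273355°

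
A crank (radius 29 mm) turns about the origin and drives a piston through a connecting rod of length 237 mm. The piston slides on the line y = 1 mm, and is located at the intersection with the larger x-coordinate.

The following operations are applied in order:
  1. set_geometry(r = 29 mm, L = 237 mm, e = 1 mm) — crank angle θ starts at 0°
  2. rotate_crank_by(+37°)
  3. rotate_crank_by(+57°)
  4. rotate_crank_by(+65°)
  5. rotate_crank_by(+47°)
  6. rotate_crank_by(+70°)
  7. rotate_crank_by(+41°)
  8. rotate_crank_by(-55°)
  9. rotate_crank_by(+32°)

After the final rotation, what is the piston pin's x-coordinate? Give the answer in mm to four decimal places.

set_geometry: r = 29 mm, L = 237 mm, e = 1 mm; θ ← 0°
rotate_crank_by(+37°): θ ← 0° +37° = 37°
rotate_crank_by(+57°): θ ← 37° +57° = 94°
rotate_crank_by(+65°): θ ← 94° +65° = 159°
rotate_crank_by(+47°): θ ← 159° +47° = 206°
rotate_crank_by(+70°): θ ← 206° +70° = 276°
rotate_crank_by(+41°): θ ← 276° +41° = 317°
rotate_crank_by(-55°): θ ← 317° -55° = 262°
rotate_crank_by(+32°): θ ← 262° +32° = 294°
crank pin P = (r cos θ, r sin θ) = (11.795363, -26.492818)
h = r sin θ − e = -26.492818 − 1 = -27.492818
x = r cos θ + √(L² − h²) = 11.795363 + √(56169.0 − 755.8551) = 11.795363 + 235.399968 = 247.195331

247.1953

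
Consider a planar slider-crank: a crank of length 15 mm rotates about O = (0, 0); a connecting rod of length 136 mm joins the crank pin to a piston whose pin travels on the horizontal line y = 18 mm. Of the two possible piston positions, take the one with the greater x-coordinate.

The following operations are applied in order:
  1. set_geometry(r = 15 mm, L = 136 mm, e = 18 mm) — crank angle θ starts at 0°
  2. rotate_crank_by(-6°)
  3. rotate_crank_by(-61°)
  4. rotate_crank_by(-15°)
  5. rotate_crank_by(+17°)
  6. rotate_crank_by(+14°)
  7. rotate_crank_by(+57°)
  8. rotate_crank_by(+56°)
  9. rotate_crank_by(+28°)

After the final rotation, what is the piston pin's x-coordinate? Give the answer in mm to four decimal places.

set_geometry: r = 15 mm, L = 136 mm, e = 18 mm; θ ← 0°
rotate_crank_by(-6°): θ ← 0° -6° = -6°
rotate_crank_by(-61°): θ ← -6° -61° = -67°
rotate_crank_by(-15°): θ ← -67° -15° = -82°
rotate_crank_by(+17°): θ ← -82° +17° = -65°
rotate_crank_by(+14°): θ ← -65° +14° = -51°
rotate_crank_by(+57°): θ ← -51° +57° = 6°
rotate_crank_by(+56°): θ ← 6° +56° = 62°
rotate_crank_by(+28°): θ ← 62° +28° = 90°
crank pin P = (r cos θ, r sin θ) = (0.000000, 15.000000)
h = r sin θ − e = 15.000000 − 18 = -3.000000
x = r cos θ + √(L² − h²) = 0.000000 + √(18496.0 − 9.0000) = 0.000000 + 135.966908 = 135.966908

135.9669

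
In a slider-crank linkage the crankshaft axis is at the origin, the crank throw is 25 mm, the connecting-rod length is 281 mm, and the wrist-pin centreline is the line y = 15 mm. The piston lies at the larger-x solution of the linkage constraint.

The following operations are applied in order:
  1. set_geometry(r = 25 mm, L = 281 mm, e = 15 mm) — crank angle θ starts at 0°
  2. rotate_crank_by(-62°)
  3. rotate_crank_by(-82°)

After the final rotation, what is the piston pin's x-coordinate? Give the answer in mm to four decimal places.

259.2012

set_geometry: r = 25 mm, L = 281 mm, e = 15 mm; θ ← 0°
rotate_crank_by(-62°): θ ← 0° -62° = -62°
rotate_crank_by(-82°): θ ← -62° -82° = -144°
crank pin P = (r cos θ, r sin θ) = (-20.225425, -14.694631)
h = r sin θ − e = -14.694631 − 15 = -29.694631
x = r cos θ + √(L² − h²) = -20.225425 + √(78961.0 − 881.7711) = -20.225425 + 279.426607 = 259.201182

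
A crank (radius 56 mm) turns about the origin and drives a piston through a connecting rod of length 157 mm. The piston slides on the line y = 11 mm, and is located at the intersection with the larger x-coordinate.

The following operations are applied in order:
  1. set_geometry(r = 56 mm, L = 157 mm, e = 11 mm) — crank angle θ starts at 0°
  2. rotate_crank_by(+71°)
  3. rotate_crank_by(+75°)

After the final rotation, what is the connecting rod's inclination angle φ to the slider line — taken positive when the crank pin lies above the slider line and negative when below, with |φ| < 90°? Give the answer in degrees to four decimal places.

7.4346

set_geometry: r = 56 mm, L = 157 mm, e = 11 mm; θ ← 0°
rotate_crank_by(+71°): θ ← 0° +71° = 71°
rotate_crank_by(+75°): θ ← 71° +75° = 146°
crank pin P = (r cos θ, r sin θ) = (-46.426104, 31.314803)
h = r sin θ − e = 31.314803 − 11 = 20.314803
sin φ = h / L = 20.314803 / 157 = 0.12939365
φ = arcsin(0.12939365) = 7.434555°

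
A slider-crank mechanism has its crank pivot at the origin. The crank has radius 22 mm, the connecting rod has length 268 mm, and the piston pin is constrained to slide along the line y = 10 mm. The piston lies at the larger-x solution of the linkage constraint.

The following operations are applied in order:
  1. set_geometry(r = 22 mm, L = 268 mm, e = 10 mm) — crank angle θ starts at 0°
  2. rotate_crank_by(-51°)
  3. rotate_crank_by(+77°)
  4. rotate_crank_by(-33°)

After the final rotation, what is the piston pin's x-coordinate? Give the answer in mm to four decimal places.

set_geometry: r = 22 mm, L = 268 mm, e = 10 mm; θ ← 0°
rotate_crank_by(-51°): θ ← 0° -51° = -51°
rotate_crank_by(+77°): θ ← -51° +77° = 26°
rotate_crank_by(-33°): θ ← 26° -33° = -7°
crank pin P = (r cos θ, r sin θ) = (21.836015, -2.681126)
h = r sin θ − e = -2.681126 − 10 = -12.681126
x = r cos θ + √(L² − h²) = 21.836015 + √(71824.0 − 160.8109) = 21.836015 + 267.699811 = 289.535827

289.5358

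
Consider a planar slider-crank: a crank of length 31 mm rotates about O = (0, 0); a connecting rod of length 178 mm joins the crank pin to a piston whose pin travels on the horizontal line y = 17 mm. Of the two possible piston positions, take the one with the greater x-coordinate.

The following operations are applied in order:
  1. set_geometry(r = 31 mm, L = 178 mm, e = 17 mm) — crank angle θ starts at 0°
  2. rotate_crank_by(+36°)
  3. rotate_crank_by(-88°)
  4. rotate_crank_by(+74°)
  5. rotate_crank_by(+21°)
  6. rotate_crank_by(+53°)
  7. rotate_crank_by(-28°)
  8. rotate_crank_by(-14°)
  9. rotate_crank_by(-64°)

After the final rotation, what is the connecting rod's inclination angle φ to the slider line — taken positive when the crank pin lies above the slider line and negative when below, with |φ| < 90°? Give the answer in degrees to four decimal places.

set_geometry: r = 31 mm, L = 178 mm, e = 17 mm; θ ← 0°
rotate_crank_by(+36°): θ ← 0° +36° = 36°
rotate_crank_by(-88°): θ ← 36° -88° = -52°
rotate_crank_by(+74°): θ ← -52° +74° = 22°
rotate_crank_by(+21°): θ ← 22° +21° = 43°
rotate_crank_by(+53°): θ ← 43° +53° = 96°
rotate_crank_by(-28°): θ ← 96° -28° = 68°
rotate_crank_by(-14°): θ ← 68° -14° = 54°
rotate_crank_by(-64°): θ ← 54° -64° = -10°
crank pin P = (r cos θ, r sin θ) = (30.529040, -5.383094)
h = r sin θ − e = -5.383094 − 17 = -22.383094
sin φ = h / L = -22.383094 / 178 = -0.12574772
φ = arcsin(-0.12574772) = -7.223937°

-7.2239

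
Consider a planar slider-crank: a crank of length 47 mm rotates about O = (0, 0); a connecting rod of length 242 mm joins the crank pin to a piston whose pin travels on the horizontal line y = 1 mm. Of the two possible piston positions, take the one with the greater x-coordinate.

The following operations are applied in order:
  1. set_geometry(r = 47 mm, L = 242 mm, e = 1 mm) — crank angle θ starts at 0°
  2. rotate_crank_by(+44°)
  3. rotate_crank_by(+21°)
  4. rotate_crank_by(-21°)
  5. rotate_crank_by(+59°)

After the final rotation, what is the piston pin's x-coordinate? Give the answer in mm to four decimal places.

227.2452

set_geometry: r = 47 mm, L = 242 mm, e = 1 mm; θ ← 0°
rotate_crank_by(+44°): θ ← 0° +44° = 44°
rotate_crank_by(+21°): θ ← 44° +21° = 65°
rotate_crank_by(-21°): θ ← 65° -21° = 44°
rotate_crank_by(+59°): θ ← 44° +59° = 103°
crank pin P = (r cos θ, r sin θ) = (-10.572700, 45.795393)
h = r sin θ − e = 45.795393 − 1 = 44.795393
x = r cos θ + √(L² − h²) = -10.572700 + √(58564.0 − 2006.6272) = -10.572700 + 237.817940 = 227.245241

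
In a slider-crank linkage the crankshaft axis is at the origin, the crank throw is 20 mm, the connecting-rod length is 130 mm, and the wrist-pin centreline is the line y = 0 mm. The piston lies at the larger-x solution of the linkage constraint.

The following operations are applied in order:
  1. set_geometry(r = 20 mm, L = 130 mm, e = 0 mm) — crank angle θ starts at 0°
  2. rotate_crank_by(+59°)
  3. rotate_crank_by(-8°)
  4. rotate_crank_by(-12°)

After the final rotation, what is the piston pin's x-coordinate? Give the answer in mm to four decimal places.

set_geometry: r = 20 mm, L = 130 mm, e = 0 mm; θ ← 0°
rotate_crank_by(+59°): θ ← 0° +59° = 59°
rotate_crank_by(-8°): θ ← 59° -8° = 51°
rotate_crank_by(-12°): θ ← 51° -12° = 39°
crank pin P = (r cos θ, r sin θ) = (15.542919, 12.586408)
h = r sin θ − e = 12.586408 − 0 = 12.586408
x = r cos θ + √(L² − h²) = 15.542919 + √(16900.0 − 158.4177) = 15.542919 + 129.389267 = 144.932186

144.9322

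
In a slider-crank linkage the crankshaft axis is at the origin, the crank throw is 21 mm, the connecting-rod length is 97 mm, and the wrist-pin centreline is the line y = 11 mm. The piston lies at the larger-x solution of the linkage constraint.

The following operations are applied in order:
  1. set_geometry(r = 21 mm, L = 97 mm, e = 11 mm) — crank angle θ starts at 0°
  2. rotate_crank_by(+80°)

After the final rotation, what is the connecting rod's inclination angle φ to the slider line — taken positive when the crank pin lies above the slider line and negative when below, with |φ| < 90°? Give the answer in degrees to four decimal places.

5.7279

set_geometry: r = 21 mm, L = 97 mm, e = 11 mm; θ ← 0°
rotate_crank_by(+80°): θ ← 0° +80° = 80°
crank pin P = (r cos θ, r sin θ) = (3.646612, 20.680963)
h = r sin θ − e = 20.680963 − 11 = 9.680963
sin φ = h / L = 9.680963 / 97 = 0.09980374
φ = arcsin(0.09980374) = 5.727869°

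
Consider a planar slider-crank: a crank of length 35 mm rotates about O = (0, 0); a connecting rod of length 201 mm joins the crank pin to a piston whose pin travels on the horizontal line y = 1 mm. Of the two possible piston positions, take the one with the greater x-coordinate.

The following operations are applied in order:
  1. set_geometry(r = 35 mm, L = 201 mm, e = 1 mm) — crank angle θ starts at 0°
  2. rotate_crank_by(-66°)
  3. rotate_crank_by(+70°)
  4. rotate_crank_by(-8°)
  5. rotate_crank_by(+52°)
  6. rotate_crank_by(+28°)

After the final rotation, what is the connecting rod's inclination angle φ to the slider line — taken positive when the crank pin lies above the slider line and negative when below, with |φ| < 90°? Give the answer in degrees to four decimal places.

set_geometry: r = 35 mm, L = 201 mm, e = 1 mm; θ ← 0°
rotate_crank_by(-66°): θ ← 0° -66° = -66°
rotate_crank_by(+70°): θ ← -66° +70° = 4°
rotate_crank_by(-8°): θ ← 4° -8° = -4°
rotate_crank_by(+52°): θ ← -4° +52° = 48°
rotate_crank_by(+28°): θ ← 48° +28° = 76°
crank pin P = (r cos θ, r sin θ) = (8.467266, 33.960350)
h = r sin θ − e = 33.960350 − 1 = 32.960350
sin φ = h / L = 32.960350 / 201 = 0.16398184
φ = arcsin(0.16398184) = 9.438093°

9.4381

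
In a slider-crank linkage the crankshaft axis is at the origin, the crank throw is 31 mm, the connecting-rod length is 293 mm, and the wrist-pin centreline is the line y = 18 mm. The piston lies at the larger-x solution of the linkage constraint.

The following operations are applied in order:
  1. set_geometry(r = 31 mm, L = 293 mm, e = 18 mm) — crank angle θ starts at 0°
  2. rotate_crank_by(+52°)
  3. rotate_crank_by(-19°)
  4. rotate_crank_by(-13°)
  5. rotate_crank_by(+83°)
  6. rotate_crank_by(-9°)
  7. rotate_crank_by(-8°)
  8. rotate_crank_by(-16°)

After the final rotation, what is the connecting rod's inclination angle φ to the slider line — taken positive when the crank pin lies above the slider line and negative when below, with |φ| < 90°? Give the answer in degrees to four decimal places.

2.1771

set_geometry: r = 31 mm, L = 293 mm, e = 18 mm; θ ← 0°
rotate_crank_by(+52°): θ ← 0° +52° = 52°
rotate_crank_by(-19°): θ ← 52° -19° = 33°
rotate_crank_by(-13°): θ ← 33° -13° = 20°
rotate_crank_by(+83°): θ ← 20° +83° = 103°
rotate_crank_by(-9°): θ ← 103° -9° = 94°
rotate_crank_by(-8°): θ ← 94° -8° = 86°
rotate_crank_by(-16°): θ ← 86° -16° = 70°
crank pin P = (r cos θ, r sin θ) = (10.602624, 29.130471)
h = r sin θ − e = 29.130471 − 18 = 11.130471
sin φ = h / L = 11.130471 / 293 = 0.03798796
φ = arcsin(0.03798796) = 2.177073°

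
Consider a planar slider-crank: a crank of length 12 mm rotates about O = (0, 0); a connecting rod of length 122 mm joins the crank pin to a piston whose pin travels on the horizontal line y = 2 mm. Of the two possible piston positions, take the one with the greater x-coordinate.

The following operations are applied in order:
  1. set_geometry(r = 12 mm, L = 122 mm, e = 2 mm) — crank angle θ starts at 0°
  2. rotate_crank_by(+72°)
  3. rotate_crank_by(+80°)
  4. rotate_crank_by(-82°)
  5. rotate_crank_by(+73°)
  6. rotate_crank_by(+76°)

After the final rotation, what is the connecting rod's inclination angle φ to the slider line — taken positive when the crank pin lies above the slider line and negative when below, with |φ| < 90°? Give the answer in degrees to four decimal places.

set_geometry: r = 12 mm, L = 122 mm, e = 2 mm; θ ← 0°
rotate_crank_by(+72°): θ ← 0° +72° = 72°
rotate_crank_by(+80°): θ ← 72° +80° = 152°
rotate_crank_by(-82°): θ ← 152° -82° = 70°
rotate_crank_by(+73°): θ ← 70° +73° = 143°
rotate_crank_by(+76°): θ ← 143° +76° = 219°
crank pin P = (r cos θ, r sin θ) = (-9.325752, -7.551845)
h = r sin θ − e = -7.551845 − 2 = -9.551845
sin φ = h / L = -9.551845 / 122 = -0.07829381
φ = arcsin(-0.07829381) = -4.490501°

-4.4905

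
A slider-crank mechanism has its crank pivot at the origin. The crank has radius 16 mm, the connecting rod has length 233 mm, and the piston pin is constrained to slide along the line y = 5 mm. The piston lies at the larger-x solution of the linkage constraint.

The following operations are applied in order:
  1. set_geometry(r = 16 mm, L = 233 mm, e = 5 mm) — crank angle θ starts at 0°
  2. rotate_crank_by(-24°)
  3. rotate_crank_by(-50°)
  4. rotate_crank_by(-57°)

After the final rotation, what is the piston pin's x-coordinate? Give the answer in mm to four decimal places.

221.8765

set_geometry: r = 16 mm, L = 233 mm, e = 5 mm; θ ← 0°
rotate_crank_by(-24°): θ ← 0° -24° = -24°
rotate_crank_by(-50°): θ ← -24° -50° = -74°
rotate_crank_by(-57°): θ ← -74° -57° = -131°
crank pin P = (r cos θ, r sin θ) = (-10.496944, -12.075353)
h = r sin θ − e = -12.075353 − 5 = -17.075353
x = r cos θ + √(L² − h²) = -10.496944 + √(54289.0 − 291.5677) = -10.496944 + 232.373476 = 221.876531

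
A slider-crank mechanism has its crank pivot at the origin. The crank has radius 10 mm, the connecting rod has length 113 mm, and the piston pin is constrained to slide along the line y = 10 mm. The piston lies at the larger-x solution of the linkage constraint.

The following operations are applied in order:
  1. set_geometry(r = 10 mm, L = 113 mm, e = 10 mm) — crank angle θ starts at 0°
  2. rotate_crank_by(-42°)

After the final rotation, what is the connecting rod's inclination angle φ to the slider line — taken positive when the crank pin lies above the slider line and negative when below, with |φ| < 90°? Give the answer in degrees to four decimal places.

set_geometry: r = 10 mm, L = 113 mm, e = 10 mm; θ ← 0°
rotate_crank_by(-42°): θ ← 0° -42° = -42°
crank pin P = (r cos θ, r sin θ) = (7.431448, -6.691306)
h = r sin θ − e = -6.691306 − 10 = -16.691306
sin φ = h / L = -16.691306 / 113 = -0.14771067
φ = arcsin(-0.14771067) = -8.494280°

-8.4943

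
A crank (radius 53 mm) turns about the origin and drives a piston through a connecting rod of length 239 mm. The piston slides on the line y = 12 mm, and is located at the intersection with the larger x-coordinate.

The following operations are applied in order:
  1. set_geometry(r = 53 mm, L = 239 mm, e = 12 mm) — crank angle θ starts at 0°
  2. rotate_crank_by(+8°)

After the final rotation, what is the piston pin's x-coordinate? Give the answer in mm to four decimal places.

291.4395

set_geometry: r = 53 mm, L = 239 mm, e = 12 mm; θ ← 0°
rotate_crank_by(+8°): θ ← 0° +8° = 8°
crank pin P = (r cos θ, r sin θ) = (52.484208, 7.376174)
h = r sin θ − e = 7.376174 − 12 = -4.623826
x = r cos θ + √(L² − h²) = 52.484208 + √(57121.0 − 21.3798) = 52.484208 + 238.955268 = 291.439476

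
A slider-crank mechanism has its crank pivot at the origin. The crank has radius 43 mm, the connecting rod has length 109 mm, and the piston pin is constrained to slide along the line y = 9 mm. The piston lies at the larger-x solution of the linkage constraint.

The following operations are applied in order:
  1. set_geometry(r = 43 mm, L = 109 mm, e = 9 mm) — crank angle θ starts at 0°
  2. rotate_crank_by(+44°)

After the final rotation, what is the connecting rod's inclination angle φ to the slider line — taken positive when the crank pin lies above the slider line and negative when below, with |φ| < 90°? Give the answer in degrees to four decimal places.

set_geometry: r = 43 mm, L = 109 mm, e = 9 mm; θ ← 0°
rotate_crank_by(+44°): θ ← 0° +44° = 44°
crank pin P = (r cos θ, r sin θ) = (30.931611, 29.870310)
h = r sin θ − e = 29.870310 − 9 = 20.870310
sin φ = h / L = 20.870310 / 109 = 0.19147073
φ = arcsin(0.19147073) = 11.038627°

11.0386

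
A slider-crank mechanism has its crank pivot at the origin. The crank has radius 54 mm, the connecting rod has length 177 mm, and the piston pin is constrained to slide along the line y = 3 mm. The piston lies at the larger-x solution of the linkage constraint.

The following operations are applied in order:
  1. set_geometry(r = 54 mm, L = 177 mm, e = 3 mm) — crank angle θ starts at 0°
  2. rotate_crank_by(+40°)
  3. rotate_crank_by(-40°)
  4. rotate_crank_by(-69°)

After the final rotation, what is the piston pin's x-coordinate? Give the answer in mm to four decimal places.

set_geometry: r = 54 mm, L = 177 mm, e = 3 mm; θ ← 0°
rotate_crank_by(+40°): θ ← 0° +40° = 40°
rotate_crank_by(-40°): θ ← 40° -40° = 0°
rotate_crank_by(-69°): θ ← 0° -69° = -69°
crank pin P = (r cos θ, r sin θ) = (19.351869, -50.413343)
h = r sin θ − e = -50.413343 − 3 = -53.413343
x = r cos θ + √(L² − h²) = 19.351869 + √(31329.0 − 2852.9852) = 19.351869 + 168.748377 = 188.100246

188.1002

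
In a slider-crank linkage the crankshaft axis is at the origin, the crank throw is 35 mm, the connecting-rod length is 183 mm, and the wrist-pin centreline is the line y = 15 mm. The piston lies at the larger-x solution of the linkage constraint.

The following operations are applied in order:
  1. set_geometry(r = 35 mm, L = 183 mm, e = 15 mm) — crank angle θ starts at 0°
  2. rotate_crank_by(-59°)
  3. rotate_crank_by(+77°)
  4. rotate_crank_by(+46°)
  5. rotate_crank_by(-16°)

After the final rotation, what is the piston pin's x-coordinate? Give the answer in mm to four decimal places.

206.0881

set_geometry: r = 35 mm, L = 183 mm, e = 15 mm; θ ← 0°
rotate_crank_by(-59°): θ ← 0° -59° = -59°
rotate_crank_by(+77°): θ ← -59° +77° = 18°
rotate_crank_by(+46°): θ ← 18° +46° = 64°
rotate_crank_by(-16°): θ ← 64° -16° = 48°
crank pin P = (r cos θ, r sin θ) = (23.419571, 26.010069)
h = r sin θ − e = 26.010069 − 15 = 11.010069
x = r cos θ + √(L² − h²) = 23.419571 + √(33489.0 − 121.2216) = 23.419571 + 182.668493 = 206.088064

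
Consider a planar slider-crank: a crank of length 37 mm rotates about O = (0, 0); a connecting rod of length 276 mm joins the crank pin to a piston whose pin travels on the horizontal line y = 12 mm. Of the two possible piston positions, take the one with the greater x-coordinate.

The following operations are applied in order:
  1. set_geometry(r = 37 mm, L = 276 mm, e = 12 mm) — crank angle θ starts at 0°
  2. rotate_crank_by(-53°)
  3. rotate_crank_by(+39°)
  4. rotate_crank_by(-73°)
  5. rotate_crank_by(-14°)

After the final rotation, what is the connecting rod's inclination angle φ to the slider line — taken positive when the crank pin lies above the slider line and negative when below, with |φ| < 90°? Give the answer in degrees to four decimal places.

-10.0829

set_geometry: r = 37 mm, L = 276 mm, e = 12 mm; θ ← 0°
rotate_crank_by(-53°): θ ← 0° -53° = -53°
rotate_crank_by(+39°): θ ← -53° +39° = -14°
rotate_crank_by(-73°): θ ← -14° -73° = -87°
rotate_crank_by(-14°): θ ← -87° -14° = -101°
crank pin P = (r cos θ, r sin θ) = (-7.059933, -36.320206)
h = r sin θ − e = -36.320206 − 12 = -48.320206
sin φ = h / L = -48.320206 / 276 = -0.17507321
φ = arcsin(-0.17507321) = -10.082918°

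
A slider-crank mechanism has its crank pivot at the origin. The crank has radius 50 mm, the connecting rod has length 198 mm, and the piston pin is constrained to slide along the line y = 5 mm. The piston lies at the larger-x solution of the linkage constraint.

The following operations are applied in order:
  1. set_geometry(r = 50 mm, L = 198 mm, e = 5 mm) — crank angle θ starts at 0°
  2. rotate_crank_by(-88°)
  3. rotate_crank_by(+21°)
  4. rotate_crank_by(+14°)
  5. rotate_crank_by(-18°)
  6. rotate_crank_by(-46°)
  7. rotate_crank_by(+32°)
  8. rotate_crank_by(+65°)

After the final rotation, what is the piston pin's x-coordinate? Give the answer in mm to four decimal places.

243.7473

set_geometry: r = 50 mm, L = 198 mm, e = 5 mm; θ ← 0°
rotate_crank_by(-88°): θ ← 0° -88° = -88°
rotate_crank_by(+21°): θ ← -88° +21° = -67°
rotate_crank_by(+14°): θ ← -67° +14° = -53°
rotate_crank_by(-18°): θ ← -53° -18° = -71°
rotate_crank_by(-46°): θ ← -71° -46° = -117°
rotate_crank_by(+32°): θ ← -117° +32° = -85°
rotate_crank_by(+65°): θ ← -85° +65° = -20°
crank pin P = (r cos θ, r sin θ) = (46.984631, -17.101007)
h = r sin θ − e = -17.101007 − 5 = -22.101007
x = r cos θ + √(L² − h²) = 46.984631 + √(39204.0 − 488.4545) = 46.984631 + 196.762663 = 243.747294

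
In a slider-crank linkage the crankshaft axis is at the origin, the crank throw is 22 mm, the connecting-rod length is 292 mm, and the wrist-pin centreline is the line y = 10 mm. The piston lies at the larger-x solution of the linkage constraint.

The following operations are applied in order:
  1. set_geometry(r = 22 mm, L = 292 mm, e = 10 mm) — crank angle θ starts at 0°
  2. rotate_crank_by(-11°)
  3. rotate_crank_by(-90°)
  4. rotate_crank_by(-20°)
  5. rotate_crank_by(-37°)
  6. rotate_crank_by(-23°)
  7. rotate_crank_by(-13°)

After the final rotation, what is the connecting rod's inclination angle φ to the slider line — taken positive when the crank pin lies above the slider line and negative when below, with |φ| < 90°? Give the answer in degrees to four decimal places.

-0.9179

set_geometry: r = 22 mm, L = 292 mm, e = 10 mm; θ ← 0°
rotate_crank_by(-11°): θ ← 0° -11° = -11°
rotate_crank_by(-90°): θ ← -11° -90° = -101°
rotate_crank_by(-20°): θ ← -101° -20° = -121°
rotate_crank_by(-37°): θ ← -121° -37° = -158°
rotate_crank_by(-23°): θ ← -158° -23° = -181°
rotate_crank_by(-13°): θ ← -181° -13° = -194°
crank pin P = (r cos θ, r sin θ) = (-21.346506, 5.322282)
h = r sin θ − e = 5.322282 − 10 = -4.677718
sin φ = h / L = -4.677718 / 292 = -0.01601958
φ = arcsin(-0.01601958) = -0.917894°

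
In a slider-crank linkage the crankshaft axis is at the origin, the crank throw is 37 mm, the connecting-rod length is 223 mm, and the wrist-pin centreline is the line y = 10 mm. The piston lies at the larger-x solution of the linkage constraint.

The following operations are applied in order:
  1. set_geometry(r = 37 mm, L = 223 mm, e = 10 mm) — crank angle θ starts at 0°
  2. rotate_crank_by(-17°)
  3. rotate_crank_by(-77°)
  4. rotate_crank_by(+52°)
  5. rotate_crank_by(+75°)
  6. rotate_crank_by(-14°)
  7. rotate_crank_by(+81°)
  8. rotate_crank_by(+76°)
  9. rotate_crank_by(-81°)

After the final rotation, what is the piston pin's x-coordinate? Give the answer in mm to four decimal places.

set_geometry: r = 37 mm, L = 223 mm, e = 10 mm; θ ← 0°
rotate_crank_by(-17°): θ ← 0° -17° = -17°
rotate_crank_by(-77°): θ ← -17° -77° = -94°
rotate_crank_by(+52°): θ ← -94° +52° = -42°
rotate_crank_by(+75°): θ ← -42° +75° = 33°
rotate_crank_by(-14°): θ ← 33° -14° = 19°
rotate_crank_by(+81°): θ ← 19° +81° = 100°
rotate_crank_by(+76°): θ ← 100° +76° = 176°
rotate_crank_by(-81°): θ ← 176° -81° = 95°
crank pin P = (r cos θ, r sin θ) = (-3.224762, 36.859204)
h = r sin θ − e = 36.859204 − 10 = 26.859204
x = r cos θ + √(L² − h²) = -3.224762 + √(49729.0 − 721.4168) = -3.224762 + 221.376564 = 218.151802

218.1518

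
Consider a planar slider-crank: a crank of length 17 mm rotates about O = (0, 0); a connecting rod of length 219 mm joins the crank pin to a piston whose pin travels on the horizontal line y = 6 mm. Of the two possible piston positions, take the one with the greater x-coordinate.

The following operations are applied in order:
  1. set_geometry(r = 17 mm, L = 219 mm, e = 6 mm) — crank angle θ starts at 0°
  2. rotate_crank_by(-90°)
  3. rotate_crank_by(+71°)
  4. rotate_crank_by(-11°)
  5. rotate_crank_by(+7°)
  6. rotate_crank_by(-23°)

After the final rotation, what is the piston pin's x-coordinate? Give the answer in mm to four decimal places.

230.0492

set_geometry: r = 17 mm, L = 219 mm, e = 6 mm; θ ← 0°
rotate_crank_by(-90°): θ ← 0° -90° = -90°
rotate_crank_by(+71°): θ ← -90° +71° = -19°
rotate_crank_by(-11°): θ ← -19° -11° = -30°
rotate_crank_by(+7°): θ ← -30° +7° = -23°
rotate_crank_by(-23°): θ ← -23° -23° = -46°
crank pin P = (r cos θ, r sin θ) = (11.809192, -12.228777)
h = r sin θ − e = -12.228777 − 6 = -18.228777
x = r cos θ + √(L² − h²) = 11.809192 + √(47961.0 − 332.2883) = 11.809192 + 218.240032 = 230.049225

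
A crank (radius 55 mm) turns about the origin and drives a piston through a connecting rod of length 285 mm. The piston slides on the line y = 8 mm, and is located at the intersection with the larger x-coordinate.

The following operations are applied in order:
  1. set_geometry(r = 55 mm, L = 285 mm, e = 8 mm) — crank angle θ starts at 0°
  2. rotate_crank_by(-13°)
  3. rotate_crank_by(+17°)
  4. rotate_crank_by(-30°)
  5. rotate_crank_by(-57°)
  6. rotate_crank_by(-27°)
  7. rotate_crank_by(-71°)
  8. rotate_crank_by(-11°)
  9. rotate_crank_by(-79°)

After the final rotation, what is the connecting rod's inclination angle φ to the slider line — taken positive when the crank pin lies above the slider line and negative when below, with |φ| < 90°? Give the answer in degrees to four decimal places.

9.4904

set_geometry: r = 55 mm, L = 285 mm, e = 8 mm; θ ← 0°
rotate_crank_by(-13°): θ ← 0° -13° = -13°
rotate_crank_by(+17°): θ ← -13° +17° = 4°
rotate_crank_by(-30°): θ ← 4° -30° = -26°
rotate_crank_by(-57°): θ ← -26° -57° = -83°
rotate_crank_by(-27°): θ ← -83° -27° = -110°
rotate_crank_by(-71°): θ ← -110° -71° = -181°
rotate_crank_by(-11°): θ ← -181° -11° = -192°
rotate_crank_by(-79°): θ ← -192° -79° = -271°
crank pin P = (r cos θ, r sin θ) = (0.959882, 54.991623)
h = r sin θ − e = 54.991623 − 8 = 46.991623
sin φ = h / L = 46.991623 / 285 = 0.16488289
φ = arcsin(0.16488289) = 9.490431°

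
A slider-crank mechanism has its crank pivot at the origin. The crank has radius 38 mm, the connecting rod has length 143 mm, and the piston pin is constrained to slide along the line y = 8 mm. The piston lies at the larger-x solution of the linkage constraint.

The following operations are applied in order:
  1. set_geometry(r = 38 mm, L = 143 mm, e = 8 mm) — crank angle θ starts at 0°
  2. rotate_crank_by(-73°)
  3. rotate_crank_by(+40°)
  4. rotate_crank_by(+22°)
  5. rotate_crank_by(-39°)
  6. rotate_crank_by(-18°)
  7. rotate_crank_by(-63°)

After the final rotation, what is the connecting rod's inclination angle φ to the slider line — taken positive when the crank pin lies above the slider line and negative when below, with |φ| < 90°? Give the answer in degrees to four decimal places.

set_geometry: r = 38 mm, L = 143 mm, e = 8 mm; θ ← 0°
rotate_crank_by(-73°): θ ← 0° -73° = -73°
rotate_crank_by(+40°): θ ← -73° +40° = -33°
rotate_crank_by(+22°): θ ← -33° +22° = -11°
rotate_crank_by(-39°): θ ← -11° -39° = -50°
rotate_crank_by(-18°): θ ← -50° -18° = -68°
rotate_crank_by(-63°): θ ← -68° -63° = -131°
crank pin P = (r cos θ, r sin θ) = (-24.930243, -28.678964)
h = r sin θ − e = -28.678964 − 8 = -36.678964
sin φ = h / L = -36.678964 / 143 = -0.25649625
φ = arcsin(-0.25649625) = -14.862263°

-14.8623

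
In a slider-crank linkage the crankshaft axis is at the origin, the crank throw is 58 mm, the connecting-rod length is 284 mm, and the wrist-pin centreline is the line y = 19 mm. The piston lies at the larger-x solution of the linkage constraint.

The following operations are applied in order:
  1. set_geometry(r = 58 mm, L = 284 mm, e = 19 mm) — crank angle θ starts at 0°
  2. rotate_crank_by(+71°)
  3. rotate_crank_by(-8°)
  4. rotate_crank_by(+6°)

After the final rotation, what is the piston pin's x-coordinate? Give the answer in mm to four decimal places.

set_geometry: r = 58 mm, L = 284 mm, e = 19 mm; θ ← 0°
rotate_crank_by(+71°): θ ← 0° +71° = 71°
rotate_crank_by(-8°): θ ← 71° -8° = 63°
rotate_crank_by(+6°): θ ← 63° +6° = 69°
crank pin P = (r cos θ, r sin θ) = (20.785341, 54.147665)
h = r sin θ − e = 54.147665 − 19 = 35.147665
x = r cos θ + √(L² − h²) = 20.785341 + √(80656.0 − 1235.3583) = 20.785341 + 281.816681 = 302.602022

302.6020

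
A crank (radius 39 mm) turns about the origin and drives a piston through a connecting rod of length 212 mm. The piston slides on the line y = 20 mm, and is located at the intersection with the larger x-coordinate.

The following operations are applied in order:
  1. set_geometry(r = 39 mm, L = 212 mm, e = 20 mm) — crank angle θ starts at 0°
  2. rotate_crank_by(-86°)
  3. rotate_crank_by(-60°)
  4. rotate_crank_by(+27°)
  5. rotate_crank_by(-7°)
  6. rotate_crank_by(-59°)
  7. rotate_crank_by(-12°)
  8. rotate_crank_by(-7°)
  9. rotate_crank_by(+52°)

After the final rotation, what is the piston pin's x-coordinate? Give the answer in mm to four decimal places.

set_geometry: r = 39 mm, L = 212 mm, e = 20 mm; θ ← 0°
rotate_crank_by(-86°): θ ← 0° -86° = -86°
rotate_crank_by(-60°): θ ← -86° -60° = -146°
rotate_crank_by(+27°): θ ← -146° +27° = -119°
rotate_crank_by(-7°): θ ← -119° -7° = -126°
rotate_crank_by(-59°): θ ← -126° -59° = -185°
rotate_crank_by(-12°): θ ← -185° -12° = -197°
rotate_crank_by(-7°): θ ← -197° -7° = -204°
rotate_crank_by(+52°): θ ← -204° +52° = -152°
crank pin P = (r cos θ, r sin θ) = (-34.434956, -18.309391)
h = r sin θ − e = -18.309391 − 20 = -38.309391
x = r cos θ + √(L² − h²) = -34.434956 + √(44944.0 − 1467.6094) = -34.434956 + 208.509929 = 174.074973

174.0750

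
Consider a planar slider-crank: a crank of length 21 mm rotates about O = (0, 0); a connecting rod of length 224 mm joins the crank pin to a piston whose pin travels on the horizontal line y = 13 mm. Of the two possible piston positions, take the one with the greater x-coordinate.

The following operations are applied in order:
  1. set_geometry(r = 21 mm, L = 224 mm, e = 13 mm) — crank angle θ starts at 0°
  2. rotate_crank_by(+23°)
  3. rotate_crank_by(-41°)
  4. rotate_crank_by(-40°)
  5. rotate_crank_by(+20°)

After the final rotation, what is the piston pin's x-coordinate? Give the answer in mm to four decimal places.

239.0425

set_geometry: r = 21 mm, L = 224 mm, e = 13 mm; θ ← 0°
rotate_crank_by(+23°): θ ← 0° +23° = 23°
rotate_crank_by(-41°): θ ← 23° -41° = -18°
rotate_crank_by(-40°): θ ← -18° -40° = -58°
rotate_crank_by(+20°): θ ← -58° +20° = -38°
crank pin P = (r cos θ, r sin θ) = (16.548226, -12.928891)
h = r sin θ − e = -12.928891 − 13 = -25.928891
x = r cos θ + √(L² − h²) = 16.548226 + √(50176.0 − 672.3074) = 16.548226 + 222.494253 = 239.042479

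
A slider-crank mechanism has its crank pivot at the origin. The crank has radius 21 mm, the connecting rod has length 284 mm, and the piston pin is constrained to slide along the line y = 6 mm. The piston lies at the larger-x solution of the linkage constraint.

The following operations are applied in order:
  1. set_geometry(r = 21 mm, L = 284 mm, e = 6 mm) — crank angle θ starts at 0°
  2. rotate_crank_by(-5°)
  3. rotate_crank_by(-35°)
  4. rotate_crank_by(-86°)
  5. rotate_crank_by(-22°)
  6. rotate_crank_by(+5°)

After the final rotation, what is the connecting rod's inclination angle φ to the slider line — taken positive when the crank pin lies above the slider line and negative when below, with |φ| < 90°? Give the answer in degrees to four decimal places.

-3.7629

set_geometry: r = 21 mm, L = 284 mm, e = 6 mm; θ ← 0°
rotate_crank_by(-5°): θ ← 0° -5° = -5°
rotate_crank_by(-35°): θ ← -5° -35° = -40°
rotate_crank_by(-86°): θ ← -40° -86° = -126°
rotate_crank_by(-22°): θ ← -126° -22° = -148°
rotate_crank_by(+5°): θ ← -148° +5° = -143°
crank pin P = (r cos θ, r sin θ) = (-16.771346, -12.638115)
h = r sin θ − e = -12.638115 − 6 = -18.638115
sin φ = h / L = -18.638115 / 284 = -0.06562717
φ = arcsin(-0.06562717) = -3.762864°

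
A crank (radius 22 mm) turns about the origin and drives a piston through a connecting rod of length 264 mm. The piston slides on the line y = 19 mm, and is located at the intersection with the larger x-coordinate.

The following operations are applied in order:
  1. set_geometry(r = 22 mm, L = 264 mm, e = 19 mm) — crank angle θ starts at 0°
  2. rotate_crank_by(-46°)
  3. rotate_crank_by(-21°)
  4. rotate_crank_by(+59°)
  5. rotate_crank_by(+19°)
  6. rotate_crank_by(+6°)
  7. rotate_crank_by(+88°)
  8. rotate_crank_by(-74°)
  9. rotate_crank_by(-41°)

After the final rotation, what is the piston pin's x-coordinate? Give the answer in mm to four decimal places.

set_geometry: r = 22 mm, L = 264 mm, e = 19 mm; θ ← 0°
rotate_crank_by(-46°): θ ← 0° -46° = -46°
rotate_crank_by(-21°): θ ← -46° -21° = -67°
rotate_crank_by(+59°): θ ← -67° +59° = -8°
rotate_crank_by(+19°): θ ← -8° +19° = 11°
rotate_crank_by(+6°): θ ← 11° +6° = 17°
rotate_crank_by(+88°): θ ← 17° +88° = 105°
rotate_crank_by(-74°): θ ← 105° -74° = 31°
rotate_crank_by(-41°): θ ← 31° -41° = -10°
crank pin P = (r cos θ, r sin θ) = (21.665771, -3.820260)
h = r sin θ − e = -3.820260 − 19 = -22.820260
x = r cos θ + √(L² − h²) = 21.665771 + √(69696.0 − 520.7643) = 21.665771 + 263.011855 = 284.677625

284.6776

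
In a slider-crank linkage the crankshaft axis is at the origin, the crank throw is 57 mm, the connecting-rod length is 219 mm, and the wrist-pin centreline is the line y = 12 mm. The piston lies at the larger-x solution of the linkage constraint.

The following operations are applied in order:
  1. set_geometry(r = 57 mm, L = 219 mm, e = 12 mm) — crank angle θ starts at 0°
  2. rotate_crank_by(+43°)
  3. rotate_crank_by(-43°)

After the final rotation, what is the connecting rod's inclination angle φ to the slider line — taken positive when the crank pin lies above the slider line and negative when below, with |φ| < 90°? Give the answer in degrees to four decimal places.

-3.1411

set_geometry: r = 57 mm, L = 219 mm, e = 12 mm; θ ← 0°
rotate_crank_by(+43°): θ ← 0° +43° = 43°
rotate_crank_by(-43°): θ ← 43° -43° = 0°
crank pin P = (r cos θ, r sin θ) = (57.000000, 0.000000)
h = r sin θ − e = 0.000000 − 12 = -12.000000
sin φ = h / L = -12.000000 / 219 = -0.05479452
φ = arcsin(-0.05479452) = -3.141068°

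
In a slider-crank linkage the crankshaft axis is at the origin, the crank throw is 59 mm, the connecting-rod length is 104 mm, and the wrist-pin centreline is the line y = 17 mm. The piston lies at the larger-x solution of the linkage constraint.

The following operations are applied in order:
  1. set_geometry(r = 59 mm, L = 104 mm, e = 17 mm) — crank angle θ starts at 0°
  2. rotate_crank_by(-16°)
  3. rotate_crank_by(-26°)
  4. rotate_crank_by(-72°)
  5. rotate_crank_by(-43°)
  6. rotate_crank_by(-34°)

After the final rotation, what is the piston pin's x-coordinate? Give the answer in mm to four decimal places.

set_geometry: r = 59 mm, L = 104 mm, e = 17 mm; θ ← 0°
rotate_crank_by(-16°): θ ← 0° -16° = -16°
rotate_crank_by(-26°): θ ← -16° -26° = -42°
rotate_crank_by(-72°): θ ← -42° -72° = -114°
rotate_crank_by(-43°): θ ← -114° -43° = -157°
rotate_crank_by(-34°): θ ← -157° -34° = -191°
crank pin P = (r cos θ, r sin θ) = (-57.916004, 11.257731)
h = r sin θ − e = 11.257731 − 17 = -5.742269
x = r cos θ + √(L² − h²) = -57.916004 + √(10816.0 − 32.9737) = -57.916004 + 103.841352 = 45.925348

45.9253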